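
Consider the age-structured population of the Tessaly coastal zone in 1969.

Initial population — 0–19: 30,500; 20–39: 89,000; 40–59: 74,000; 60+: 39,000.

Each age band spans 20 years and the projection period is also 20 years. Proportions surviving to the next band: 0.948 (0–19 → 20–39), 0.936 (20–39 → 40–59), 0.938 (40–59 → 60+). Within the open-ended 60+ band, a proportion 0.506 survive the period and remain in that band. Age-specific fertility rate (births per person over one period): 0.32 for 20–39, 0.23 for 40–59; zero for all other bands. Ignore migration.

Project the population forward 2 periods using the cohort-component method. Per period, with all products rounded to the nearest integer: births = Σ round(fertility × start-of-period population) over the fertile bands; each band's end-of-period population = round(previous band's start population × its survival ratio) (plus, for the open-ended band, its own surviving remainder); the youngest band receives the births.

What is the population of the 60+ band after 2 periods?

Call the groups 1 to 4, youngest first.
[period 1]
Births: 89000 * 0.32 = 28480  |  74000 * 0.23 = 17020 — total 45500
Group 2: 30500 * 0.948 = 28914
Group 3: 89000 * 0.936 = 83304
Group 4: 74000 * 0.938 + 39000 * 0.506 = 69412 + 19734 = 89146
Giving 45500 / 28914 / 83304 / 89146.
[period 2]
Births: 28914 * 0.32 = 9252  |  83304 * 0.23 = 19160 — total 28412
Group 2: 45500 * 0.948 = 43134
Group 3: 28914 * 0.936 = 27064
Group 4: 83304 * 0.938 + 89146 * 0.506 = 78139 + 45108 = 123247
Giving 28412 / 43134 / 27064 / 123247.

123247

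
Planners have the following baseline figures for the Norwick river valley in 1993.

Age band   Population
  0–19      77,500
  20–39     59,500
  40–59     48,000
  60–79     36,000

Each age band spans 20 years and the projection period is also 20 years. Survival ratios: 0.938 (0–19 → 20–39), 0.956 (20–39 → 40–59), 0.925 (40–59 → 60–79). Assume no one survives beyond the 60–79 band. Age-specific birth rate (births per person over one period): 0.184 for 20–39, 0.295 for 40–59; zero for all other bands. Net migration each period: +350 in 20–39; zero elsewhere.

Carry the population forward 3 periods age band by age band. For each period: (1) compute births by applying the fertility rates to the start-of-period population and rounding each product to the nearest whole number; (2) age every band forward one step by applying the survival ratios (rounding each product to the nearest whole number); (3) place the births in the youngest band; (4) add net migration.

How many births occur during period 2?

Numbering the groups 1..4 from youngest to oldest:
— Period 1 —
Births: 59500 × 0.184 = 10948 ; 48000 × 0.295 = 14160 — total 25108
Group 2: 77500 × 0.938 = 72695
Group 3: 59500 × 0.956 = 56882
Group 4: 48000 × 0.925 = 44400
Net migration: Group 2 + 350 → 73045
→ [25108, 73045, 56882, 44400]
— Period 2 —
Births: 73045 × 0.184 = 13440 ; 56882 × 0.295 = 16780 — total 30220
Group 2: 25108 × 0.938 = 23551
Group 3: 73045 × 0.956 = 69831
Group 4: 56882 × 0.925 = 52616
Net migration: Group 2 + 350 → 23901
→ [30220, 23901, 69831, 52616]

30220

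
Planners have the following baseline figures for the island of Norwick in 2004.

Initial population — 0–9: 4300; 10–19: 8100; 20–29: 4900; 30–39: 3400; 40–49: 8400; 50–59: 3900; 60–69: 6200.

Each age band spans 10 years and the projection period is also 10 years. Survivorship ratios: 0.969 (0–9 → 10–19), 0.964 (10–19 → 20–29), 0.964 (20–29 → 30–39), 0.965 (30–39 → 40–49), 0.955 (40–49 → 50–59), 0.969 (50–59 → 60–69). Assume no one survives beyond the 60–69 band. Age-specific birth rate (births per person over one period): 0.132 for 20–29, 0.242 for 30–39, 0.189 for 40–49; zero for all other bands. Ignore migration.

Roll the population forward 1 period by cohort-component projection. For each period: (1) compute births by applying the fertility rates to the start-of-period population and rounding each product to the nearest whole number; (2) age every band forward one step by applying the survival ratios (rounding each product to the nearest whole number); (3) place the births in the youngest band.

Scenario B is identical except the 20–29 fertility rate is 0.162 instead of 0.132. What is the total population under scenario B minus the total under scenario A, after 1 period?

147

Period 1:
Births: 4900 × 0.132 = 647, 3400 × 0.242 = 823, 8400 × 0.189 = 1588 — total 3058
10–19: 4300 × 0.969 = 4167
20–29: 8100 × 0.964 = 7808
30–39: 4900 × 0.964 = 4724
40–49: 3400 × 0.965 = 3281
50–59: 8400 × 0.955 = 8022
60–69: 3900 × 0.969 = 3779
→ [3058, 4167, 7808, 4724, 3281, 8022, 3779]
Scenario A total after 1 period: 34839
Scenario B projection —
Period 1:
Births: 4900 × 0.162 = 794, 3400 × 0.242 = 823, 8400 × 0.189 = 1588 — total 3205
10–19: 4300 × 0.969 = 4167
20–29: 8100 × 0.964 = 7808
30–39: 4900 × 0.964 = 4724
40–49: 3400 × 0.965 = 3281
50–59: 8400 × 0.955 = 8022
60–69: 3900 × 0.969 = 3779
→ [3205, 4167, 7808, 4724, 3281, 8022, 3779]
Scenario B total after 1 period: 34986
Difference B − A = 34986 − 34839 = 147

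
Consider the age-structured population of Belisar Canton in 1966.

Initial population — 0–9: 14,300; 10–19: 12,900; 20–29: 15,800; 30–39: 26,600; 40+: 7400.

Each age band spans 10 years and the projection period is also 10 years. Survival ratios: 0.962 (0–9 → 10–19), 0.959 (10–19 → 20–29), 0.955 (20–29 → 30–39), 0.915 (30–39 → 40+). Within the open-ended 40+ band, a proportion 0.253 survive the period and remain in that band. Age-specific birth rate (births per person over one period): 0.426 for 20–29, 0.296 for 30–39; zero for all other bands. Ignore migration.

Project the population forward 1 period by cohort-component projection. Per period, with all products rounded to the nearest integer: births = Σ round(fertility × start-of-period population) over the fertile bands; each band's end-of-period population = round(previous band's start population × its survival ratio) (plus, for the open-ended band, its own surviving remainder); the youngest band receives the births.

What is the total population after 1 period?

82033

After projecting period 1:
Births: 15800 × 0.426 = 6731 ; 26600 × 0.296 = 7874 → 14605
10–19: 14300 × 0.962 = 13757
20–29: 12900 × 0.959 = 12371
30–39: 15800 × 0.955 = 15089
40+: 26600 × 0.915 + 7400 × 0.253 = 24339 + 1872 = 26211
Population now: 0–9=14605, 10–19=13757, 20–29=12371, 30–39=15089, 40+=26211
Total after period 1: 14605 + 13757 + 12371 + 15089 + 26211 = 82033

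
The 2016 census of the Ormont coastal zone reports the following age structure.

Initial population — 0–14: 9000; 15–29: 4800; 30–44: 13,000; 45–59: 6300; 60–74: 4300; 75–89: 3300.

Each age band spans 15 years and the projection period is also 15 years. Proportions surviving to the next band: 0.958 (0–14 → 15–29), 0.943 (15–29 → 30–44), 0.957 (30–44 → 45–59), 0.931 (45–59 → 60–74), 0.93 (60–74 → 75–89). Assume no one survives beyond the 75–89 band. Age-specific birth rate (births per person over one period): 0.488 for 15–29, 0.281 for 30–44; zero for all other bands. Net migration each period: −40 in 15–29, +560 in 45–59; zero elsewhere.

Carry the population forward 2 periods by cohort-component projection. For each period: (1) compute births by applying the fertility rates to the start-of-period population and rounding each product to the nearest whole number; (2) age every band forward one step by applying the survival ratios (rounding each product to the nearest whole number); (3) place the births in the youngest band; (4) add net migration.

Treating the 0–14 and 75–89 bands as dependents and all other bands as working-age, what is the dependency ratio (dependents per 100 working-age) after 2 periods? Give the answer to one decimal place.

Numbering the groups 1..6 from youngest to oldest:
After projecting period 1:
Births: 4800 × 0.488 = 2342, 13000 × 0.281 = 3653 — total 5995
Group 2: 9000 × 0.958 = 8622
Group 3: 4800 × 0.943 = 4526
Group 4: 13000 × 0.957 = 12441
Group 5: 6300 × 0.931 = 5865
Group 6: 4300 × 0.93 = 3999
Net migration: Group 2 − 40 → 8582; Group 4 + 560 → 13001
Population now: 0–14=5995, 15–29=8582, 30–44=4526, 45–59=13001, 60–74=5865, 75–89=3999
After projecting period 2:
Births: 8582 × 0.488 = 4188, 4526 × 0.281 = 1272 — total 5460
Group 2: 5995 × 0.958 = 5743
Group 3: 8582 × 0.943 = 8093
Group 4: 4526 × 0.957 = 4331
Group 5: 13001 × 0.931 = 12104
Group 6: 5865 × 0.93 = 5454
Net migration: Group 2 − 40 → 5703; Group 4 + 560 → 4891
Population now: 0–14=5460, 15–29=5703, 30–44=8093, 45–59=4891, 60–74=12104, 75–89=5454
Dependents (band 0–14 + band 75–89) = 5460 + 5454 = 10914; working-age = 30791; ratio = 10914/30791 × 100 = 35.4

35.4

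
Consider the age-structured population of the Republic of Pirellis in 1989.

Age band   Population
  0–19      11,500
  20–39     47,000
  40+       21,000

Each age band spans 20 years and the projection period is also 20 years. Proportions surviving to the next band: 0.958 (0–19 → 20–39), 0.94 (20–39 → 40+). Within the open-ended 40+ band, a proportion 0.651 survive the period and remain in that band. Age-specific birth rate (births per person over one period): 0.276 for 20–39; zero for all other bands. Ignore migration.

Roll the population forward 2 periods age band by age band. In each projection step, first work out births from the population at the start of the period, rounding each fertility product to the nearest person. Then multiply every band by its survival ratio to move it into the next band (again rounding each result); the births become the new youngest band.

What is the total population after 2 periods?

63485

Let band 1 be 0–19 through band 3 = 40+.
Period 1.
Births: 47000 × 0.276 = 12972
Band 2: 11500 × 0.958 = 11017
Band 3: 47000 × 0.94 + 21000 × 0.651 = 44180 + 13671 = 57851
End of period: [12972, 11017, 57851]
Period 2.
Births: 11017 × 0.276 = 3041
Band 2: 12972 × 0.958 = 12427
Band 3: 11017 × 0.94 + 57851 × 0.651 = 10356 + 37661 = 48017
End of period: [3041, 12427, 48017]
Total after period 2: 3041 + 12427 + 48017 = 63485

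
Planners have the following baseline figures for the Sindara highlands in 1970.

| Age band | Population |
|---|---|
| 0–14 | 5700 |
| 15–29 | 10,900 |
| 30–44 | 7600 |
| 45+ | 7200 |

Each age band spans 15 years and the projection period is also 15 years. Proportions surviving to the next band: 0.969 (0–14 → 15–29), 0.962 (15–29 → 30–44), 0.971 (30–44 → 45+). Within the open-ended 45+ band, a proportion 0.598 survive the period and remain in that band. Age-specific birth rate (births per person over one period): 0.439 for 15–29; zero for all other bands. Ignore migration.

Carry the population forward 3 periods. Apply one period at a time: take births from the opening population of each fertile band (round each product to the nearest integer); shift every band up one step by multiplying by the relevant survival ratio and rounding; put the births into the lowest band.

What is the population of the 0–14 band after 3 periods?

Numbering the groups 1..4 from youngest to oldest:
[period 1]
Births: 10900 × 0.439 = 4785
Group 2: 5700 × 0.969 = 5523
Group 3: 10900 × 0.962 = 10486
Group 4: 7600 × 0.971 + 7200 × 0.598 = 7380 + 4306 = 11686
Population now: 0–14=4785, 15–29=5523, 30–44=10486, 45+=11686
[period 2]
Births: 5523 × 0.439 = 2425
Group 2: 4785 × 0.969 = 4637
Group 3: 5523 × 0.962 = 5313
Group 4: 10486 × 0.971 + 11686 × 0.598 = 10182 + 6988 = 17170
Population now: 0–14=2425, 15–29=4637, 30–44=5313, 45+=17170
[period 3]
Births: 4637 × 0.439 = 2036
Group 2: 2425 × 0.969 = 2350
Group 3: 4637 × 0.962 = 4461
Group 4: 5313 × 0.971 + 17170 × 0.598 = 5159 + 10268 = 15427
Population now: 0–14=2036, 15–29=2350, 30–44=4461, 45+=15427

2036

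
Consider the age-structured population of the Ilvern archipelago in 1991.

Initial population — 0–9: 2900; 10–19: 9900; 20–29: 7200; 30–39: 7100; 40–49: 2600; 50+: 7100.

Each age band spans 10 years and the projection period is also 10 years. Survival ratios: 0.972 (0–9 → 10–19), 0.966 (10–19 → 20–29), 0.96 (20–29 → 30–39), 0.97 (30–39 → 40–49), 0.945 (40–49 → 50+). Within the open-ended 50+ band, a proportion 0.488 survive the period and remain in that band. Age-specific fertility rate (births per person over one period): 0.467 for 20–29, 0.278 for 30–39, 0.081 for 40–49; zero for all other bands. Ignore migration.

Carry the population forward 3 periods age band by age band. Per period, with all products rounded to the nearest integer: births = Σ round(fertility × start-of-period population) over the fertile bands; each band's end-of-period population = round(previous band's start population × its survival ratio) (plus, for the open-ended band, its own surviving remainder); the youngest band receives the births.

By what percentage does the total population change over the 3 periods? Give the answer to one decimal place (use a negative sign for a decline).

5.4

[period 1]
Births: 7200 × 0.467 = 3362  |  7100 × 0.278 = 1974  |  2600 × 0.081 = 211 — total 5547
10–19: 2900 × 0.972 = 2819
20–29: 9900 × 0.966 = 9563
30–39: 7200 × 0.96 = 6912
40–49: 7100 × 0.97 = 6887
50+: 2600 × 0.945 + 7100 × 0.488 = 2457 + 3465 = 5922
End of period: [5547, 2819, 9563, 6912, 6887, 5922]
[period 2]
Births: 9563 × 0.467 = 4466  |  6912 × 0.278 = 1922  |  6887 × 0.081 = 558 — total 6946
10–19: 5547 × 0.972 = 5392
20–29: 2819 × 0.966 = 2723
30–39: 9563 × 0.96 = 9180
40–49: 6912 × 0.97 = 6705
50+: 6887 × 0.945 + 5922 × 0.488 = 6508 + 2890 = 9398
End of period: [6946, 5392, 2723, 9180, 6705, 9398]
[period 3]
Births: 2723 × 0.467 = 1272  |  9180 × 0.278 = 2552  |  6705 × 0.081 = 543 — total 4367
10–19: 6946 × 0.972 = 6752
20–29: 5392 × 0.966 = 5209
30–39: 2723 × 0.96 = 2614
40–49: 9180 × 0.97 = 8905
50+: 6705 × 0.945 + 9398 × 0.488 = 6336 + 4586 = 10922
End of period: [4367, 6752, 5209, 2614, 8905, 10922]
Total: 36800 → 38769; change = 1969; percentage change = 5.4%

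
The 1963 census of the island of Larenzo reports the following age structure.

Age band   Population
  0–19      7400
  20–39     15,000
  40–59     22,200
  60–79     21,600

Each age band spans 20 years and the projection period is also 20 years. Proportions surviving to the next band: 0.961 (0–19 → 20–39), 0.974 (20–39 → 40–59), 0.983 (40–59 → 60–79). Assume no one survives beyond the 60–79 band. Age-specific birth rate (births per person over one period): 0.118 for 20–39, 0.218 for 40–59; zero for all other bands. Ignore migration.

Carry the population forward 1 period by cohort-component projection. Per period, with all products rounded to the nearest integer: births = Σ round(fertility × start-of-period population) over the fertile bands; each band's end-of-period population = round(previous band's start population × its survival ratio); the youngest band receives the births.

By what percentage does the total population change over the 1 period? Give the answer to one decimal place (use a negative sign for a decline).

Numbering the groups 1..4 from youngest to oldest:
After projecting period 1:
Births: 15000 × 0.118 = 1770, 22200 × 0.218 = 4840 — total 6610
Group 2: 7400 × 0.961 = 7111
Group 3: 15000 × 0.974 = 14610
Group 4: 22200 × 0.983 = 21823
Population now: 0–19=6610, 20–39=7111, 40–59=14610, 60–79=21823
Total: 66200 → 50154; change = -16046; percentage change = -24.2%

-24.2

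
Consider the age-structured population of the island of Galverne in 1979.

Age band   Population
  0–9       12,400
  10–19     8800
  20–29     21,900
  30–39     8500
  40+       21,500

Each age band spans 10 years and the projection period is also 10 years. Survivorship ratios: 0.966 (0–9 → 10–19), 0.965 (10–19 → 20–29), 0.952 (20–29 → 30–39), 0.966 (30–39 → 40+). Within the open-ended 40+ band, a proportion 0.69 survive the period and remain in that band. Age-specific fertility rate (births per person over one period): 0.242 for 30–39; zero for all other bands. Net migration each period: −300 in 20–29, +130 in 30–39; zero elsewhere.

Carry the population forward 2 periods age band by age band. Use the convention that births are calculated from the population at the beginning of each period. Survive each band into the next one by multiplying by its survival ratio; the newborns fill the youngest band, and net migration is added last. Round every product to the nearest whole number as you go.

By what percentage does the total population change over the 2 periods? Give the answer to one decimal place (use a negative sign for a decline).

(Bands numbered youngest = 1 to oldest = 5.)
After projecting period 1:
Births: 8500 * 0.242 = 2057
Band 2: 12400 * 0.966 = 11978
Band 3: 8800 * 0.965 = 8492
Band 4: 21900 * 0.952 = 20849
Band 5: 8500 * 0.966 + 21500 * 0.69 = 8211 + 14835 = 23046
Net migration: Band 3 − 300 → 8192; Band 4 + 130 → 20979
Giving 2057 / 11978 / 8192 / 20979 / 23046.
After projecting period 2:
Births: 20979 * 0.242 = 5077
Band 2: 2057 * 0.966 = 1987
Band 3: 11978 * 0.965 = 11559
Band 4: 8192 * 0.952 = 7799
Band 5: 20979 * 0.966 + 23046 * 0.69 = 20266 + 15902 = 36168
Net migration: Band 3 − 300 → 11259; Band 4 + 130 → 7929
Giving 5077 / 1987 / 11259 / 7929 / 36168.
Total: 73100 → 62420; change = -10680; percentage change = -14.6%

-14.6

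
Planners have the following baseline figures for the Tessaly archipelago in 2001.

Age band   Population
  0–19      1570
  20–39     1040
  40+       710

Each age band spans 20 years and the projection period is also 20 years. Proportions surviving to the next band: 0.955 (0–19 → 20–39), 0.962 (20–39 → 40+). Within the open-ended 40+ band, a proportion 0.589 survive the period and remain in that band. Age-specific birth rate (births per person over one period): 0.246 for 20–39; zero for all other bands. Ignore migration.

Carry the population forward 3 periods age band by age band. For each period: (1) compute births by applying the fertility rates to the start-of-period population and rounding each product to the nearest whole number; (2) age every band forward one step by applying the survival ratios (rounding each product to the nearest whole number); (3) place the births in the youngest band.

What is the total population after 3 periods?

1988

(Bands numbered youngest = 1 to oldest = 3.)
— Period 1 —
Births: 1040 × 0.246 = 256
Band 2: 1570 × 0.955 = 1499
Band 3: 1040 × 0.962 + 710 × 0.589 = 1000 + 418 = 1418
→ [256, 1499, 1418]
— Period 2 —
Births: 1499 × 0.246 = 369
Band 2: 256 × 0.955 = 244
Band 3: 1499 × 0.962 + 1418 × 0.589 = 1442 + 835 = 2277
→ [369, 244, 2277]
— Period 3 —
Births: 244 × 0.246 = 60
Band 2: 369 × 0.955 = 352
Band 3: 244 × 0.962 + 2277 × 0.589 = 235 + 1341 = 1576
→ [60, 352, 1576]
Total after period 3: 60 + 352 + 1576 = 1988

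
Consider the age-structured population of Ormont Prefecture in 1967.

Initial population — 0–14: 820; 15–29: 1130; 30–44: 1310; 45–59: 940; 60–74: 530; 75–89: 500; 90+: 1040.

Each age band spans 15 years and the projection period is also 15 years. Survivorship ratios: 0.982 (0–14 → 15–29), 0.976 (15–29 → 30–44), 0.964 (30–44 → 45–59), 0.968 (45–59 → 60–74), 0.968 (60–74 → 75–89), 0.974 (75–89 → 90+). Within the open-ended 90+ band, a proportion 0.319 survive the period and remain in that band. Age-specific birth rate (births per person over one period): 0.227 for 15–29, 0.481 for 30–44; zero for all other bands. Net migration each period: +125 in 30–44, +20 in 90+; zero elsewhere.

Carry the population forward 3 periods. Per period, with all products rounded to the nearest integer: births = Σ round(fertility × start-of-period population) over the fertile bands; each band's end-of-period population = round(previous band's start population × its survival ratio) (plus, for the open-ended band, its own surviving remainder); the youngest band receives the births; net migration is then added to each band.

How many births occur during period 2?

Period 1:
Births: 1130 × 0.227 = 257 ; 1310 × 0.481 = 630 — total 887
15–29: 820 × 0.982 = 805
30–44: 1130 × 0.976 = 1103
45–59: 1310 × 0.964 = 1263
60–74: 940 × 0.968 = 910
75–89: 530 × 0.968 = 513
90+: 500 × 0.974 + 1040 × 0.319 = 487 + 332 = 819
Net migration: 30–44 + 125 → 1228; 90+ + 20 → 839
→ [887, 805, 1228, 1263, 910, 513, 839]
Period 2:
Births: 805 × 0.227 = 183 ; 1228 × 0.481 = 591 — total 774
15–29: 887 × 0.982 = 871
30–44: 805 × 0.976 = 786
45–59: 1228 × 0.964 = 1184
60–74: 1263 × 0.968 = 1223
75–89: 910 × 0.968 = 881
90+: 513 × 0.974 + 839 × 0.319 = 500 + 268 = 768
Net migration: 30–44 + 125 → 911; 90+ + 20 → 788
→ [774, 871, 911, 1184, 1223, 881, 788]

774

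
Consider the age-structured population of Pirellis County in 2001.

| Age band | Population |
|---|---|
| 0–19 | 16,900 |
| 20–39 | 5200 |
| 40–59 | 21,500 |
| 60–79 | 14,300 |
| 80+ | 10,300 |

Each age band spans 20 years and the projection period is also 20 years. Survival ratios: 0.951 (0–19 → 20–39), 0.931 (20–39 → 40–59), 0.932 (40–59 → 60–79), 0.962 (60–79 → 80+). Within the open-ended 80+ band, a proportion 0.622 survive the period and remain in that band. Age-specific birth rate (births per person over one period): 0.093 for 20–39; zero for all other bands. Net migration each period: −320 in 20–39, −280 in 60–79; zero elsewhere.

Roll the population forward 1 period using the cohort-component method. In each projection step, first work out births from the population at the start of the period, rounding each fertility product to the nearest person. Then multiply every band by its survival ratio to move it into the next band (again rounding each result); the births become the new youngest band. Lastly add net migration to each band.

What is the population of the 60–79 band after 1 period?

19758

After projecting period 1:
Births: 5200 * 0.093 = 484
20–39: 16900 * 0.951 = 16072
40–59: 5200 * 0.931 = 4841
60–79: 21500 * 0.932 = 20038
80+: 14300 * 0.962 + 10300 * 0.622 = 13757 + 6407 = 20164
Net migration: 20–39 − 320 → 15752; 60–79 − 280 → 19758
Giving 484 / 15752 / 4841 / 19758 / 20164.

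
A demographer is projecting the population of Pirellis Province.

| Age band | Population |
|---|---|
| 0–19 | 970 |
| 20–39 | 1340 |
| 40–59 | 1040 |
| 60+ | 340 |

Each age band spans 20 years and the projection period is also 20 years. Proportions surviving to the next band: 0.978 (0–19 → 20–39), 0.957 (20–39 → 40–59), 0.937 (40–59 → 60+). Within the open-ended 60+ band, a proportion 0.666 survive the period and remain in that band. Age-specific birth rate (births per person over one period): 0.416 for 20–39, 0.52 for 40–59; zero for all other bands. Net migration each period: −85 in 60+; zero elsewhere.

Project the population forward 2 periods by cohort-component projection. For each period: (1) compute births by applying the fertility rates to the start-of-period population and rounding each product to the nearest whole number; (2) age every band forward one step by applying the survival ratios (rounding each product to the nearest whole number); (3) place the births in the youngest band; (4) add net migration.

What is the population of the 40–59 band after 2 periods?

908

— Period 1 —
Births: 1340 * 0.416 = 557 ; 1040 * 0.52 = 541 ⇒ total 1098
20–39: 970 * 0.978 = 949
40–59: 1340 * 0.957 = 1282
60+: 1040 * 0.937 + 340 * 0.666 = 974 + 226 = 1200
Net migration: 60+ − 85 → 1115
Population now: 0–19=1098, 20–39=949, 40–59=1282, 60+=1115
— Period 2 —
Births: 949 * 0.416 = 395 ; 1282 * 0.52 = 667 ⇒ total 1062
20–39: 1098 * 0.978 = 1074
40–59: 949 * 0.957 = 908
60+: 1282 * 0.937 + 1115 * 0.666 = 1201 + 743 = 1944
Net migration: 60+ − 85 → 1859
Population now: 0–19=1062, 20–39=1074, 40–59=908, 60+=1859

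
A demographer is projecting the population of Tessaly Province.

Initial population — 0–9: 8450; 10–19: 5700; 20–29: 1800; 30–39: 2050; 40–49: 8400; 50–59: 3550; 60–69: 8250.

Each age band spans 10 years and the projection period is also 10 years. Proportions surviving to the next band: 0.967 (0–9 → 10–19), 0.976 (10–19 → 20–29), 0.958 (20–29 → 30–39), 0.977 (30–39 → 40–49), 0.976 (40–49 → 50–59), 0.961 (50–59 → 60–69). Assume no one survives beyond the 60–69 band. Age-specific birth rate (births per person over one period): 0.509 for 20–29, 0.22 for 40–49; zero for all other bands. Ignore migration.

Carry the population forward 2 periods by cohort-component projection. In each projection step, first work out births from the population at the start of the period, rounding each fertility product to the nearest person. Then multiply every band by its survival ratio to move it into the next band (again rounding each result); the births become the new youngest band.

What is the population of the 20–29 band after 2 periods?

7975

Period 1:
Births: 1800 × 0.509 = 916  |  8400 × 0.22 = 1848 → total 2764
10–19: 8450 × 0.967 = 8171
20–29: 5700 × 0.976 = 5563
30–39: 1800 × 0.958 = 1724
40–49: 2050 × 0.977 = 2003
50–59: 8400 × 0.976 = 8198
60–69: 3550 × 0.961 = 3412
Giving 2764 / 8171 / 5563 / 1724 / 2003 / 8198 / 3412.
Period 2:
Births: 5563 × 0.509 = 2832  |  2003 × 0.22 = 441 → total 3273
10–19: 2764 × 0.967 = 2673
20–29: 8171 × 0.976 = 7975
30–39: 5563 × 0.958 = 5329
40–49: 1724 × 0.977 = 1684
50–59: 2003 × 0.976 = 1955
60–69: 8198 × 0.961 = 7878
Giving 3273 / 2673 / 7975 / 5329 / 1684 / 1955 / 7878.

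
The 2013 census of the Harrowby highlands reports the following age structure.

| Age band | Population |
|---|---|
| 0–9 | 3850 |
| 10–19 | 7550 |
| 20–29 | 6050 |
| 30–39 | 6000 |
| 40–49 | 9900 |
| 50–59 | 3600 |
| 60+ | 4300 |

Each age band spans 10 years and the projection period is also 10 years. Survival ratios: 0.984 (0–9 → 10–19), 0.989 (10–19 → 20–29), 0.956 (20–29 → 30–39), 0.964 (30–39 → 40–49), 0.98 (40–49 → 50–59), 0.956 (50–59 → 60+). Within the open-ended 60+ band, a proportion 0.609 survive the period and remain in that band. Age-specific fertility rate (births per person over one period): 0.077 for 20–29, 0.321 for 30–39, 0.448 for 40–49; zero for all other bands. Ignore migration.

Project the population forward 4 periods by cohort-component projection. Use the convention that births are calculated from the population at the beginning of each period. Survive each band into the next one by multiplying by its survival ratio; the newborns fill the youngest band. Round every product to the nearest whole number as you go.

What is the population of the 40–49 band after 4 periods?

3452

Let group 1 be 0–9 through group 7 = 60+.
Period 1.
Births: 6050 × 0.077 = 466 ; 6000 × 0.321 = 1926 ; 9900 × 0.448 = 4435 → total 6827
Group 2: 3850 × 0.984 = 3788
Group 3: 7550 × 0.989 = 7467
Group 4: 6050 × 0.956 = 5784
Group 5: 6000 × 0.964 = 5784
Group 6: 9900 × 0.98 = 9702
Group 7: 3600 × 0.956 + 4300 × 0.609 = 3442 + 2619 = 6061
→ [6827, 3788, 7467, 5784, 5784, 9702, 6061]
Period 2.
Births: 7467 × 0.077 = 575 ; 5784 × 0.321 = 1857 ; 5784 × 0.448 = 2591 → total 5023
Group 2: 6827 × 0.984 = 6718
Group 3: 3788 × 0.989 = 3746
Group 4: 7467 × 0.956 = 7138
Group 5: 5784 × 0.964 = 5576
Group 6: 5784 × 0.98 = 5668
Group 7: 9702 × 0.956 + 6061 × 0.609 = 9275 + 3691 = 12966
→ [5023, 6718, 3746, 7138, 5576, 5668, 12966]
Period 3.
Births: 3746 × 0.077 = 288 ; 7138 × 0.321 = 2291 ; 5576 × 0.448 = 2498 → total 5077
Group 2: 5023 × 0.984 = 4943
Group 3: 6718 × 0.989 = 6644
Group 4: 3746 × 0.956 = 3581
Group 5: 7138 × 0.964 = 6881
Group 6: 5576 × 0.98 = 5464
Group 7: 5668 × 0.956 + 12966 × 0.609 = 5419 + 7896 = 13315
→ [5077, 4943, 6644, 3581, 6881, 5464, 13315]
Period 4.
Births: 6644 × 0.077 = 512 ; 3581 × 0.321 = 1150 ; 6881 × 0.448 = 3083 → total 4745
Group 2: 5077 × 0.984 = 4996
Group 3: 4943 × 0.989 = 4889
Group 4: 6644 × 0.956 = 6352
Group 5: 3581 × 0.964 = 3452
Group 6: 6881 × 0.98 = 6743
Group 7: 5464 × 0.956 + 13315 × 0.609 = 5224 + 8109 = 13333
→ [4745, 4996, 4889, 6352, 3452, 6743, 13333]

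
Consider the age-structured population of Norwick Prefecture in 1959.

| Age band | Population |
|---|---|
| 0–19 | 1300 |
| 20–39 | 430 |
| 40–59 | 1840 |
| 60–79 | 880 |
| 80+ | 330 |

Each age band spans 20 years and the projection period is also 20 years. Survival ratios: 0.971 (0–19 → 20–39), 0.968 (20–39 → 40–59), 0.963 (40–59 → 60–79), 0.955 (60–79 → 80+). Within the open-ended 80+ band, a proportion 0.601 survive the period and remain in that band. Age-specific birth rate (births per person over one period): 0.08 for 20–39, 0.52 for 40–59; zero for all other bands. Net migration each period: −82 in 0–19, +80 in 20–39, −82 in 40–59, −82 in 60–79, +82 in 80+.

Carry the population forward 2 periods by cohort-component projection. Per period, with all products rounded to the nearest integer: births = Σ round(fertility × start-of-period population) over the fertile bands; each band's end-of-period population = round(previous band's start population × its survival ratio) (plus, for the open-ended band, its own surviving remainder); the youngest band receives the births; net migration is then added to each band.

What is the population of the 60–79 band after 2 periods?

After projecting period 1:
Births: 430 × 0.08 = 34, 1840 × 0.52 = 957 — total 991
20–39: 1300 × 0.971 = 1262
40–59: 430 × 0.968 = 416
60–79: 1840 × 0.963 = 1772
80+: 880 × 0.955 + 330 × 0.601 = 840 + 198 = 1038
Net migration: 0–19 − 82 → 909; 20–39 + 80 → 1342; 40–59 − 82 → 334; 60–79 − 82 → 1690; 80+ + 82 → 1120
→ [909, 1342, 334, 1690, 1120]
After projecting period 2:
Births: 1342 × 0.08 = 107, 334 × 0.52 = 174 — total 281
20–39: 909 × 0.971 = 883
40–59: 1342 × 0.968 = 1299
60–79: 334 × 0.963 = 322
80+: 1690 × 0.955 + 1120 × 0.601 = 1614 + 673 = 2287
Net migration: 0–19 − 82 → 199; 20–39 + 80 → 963; 40–59 − 82 → 1217; 60–79 − 82 → 240; 80+ + 82 → 2369
→ [199, 963, 1217, 240, 2369]

240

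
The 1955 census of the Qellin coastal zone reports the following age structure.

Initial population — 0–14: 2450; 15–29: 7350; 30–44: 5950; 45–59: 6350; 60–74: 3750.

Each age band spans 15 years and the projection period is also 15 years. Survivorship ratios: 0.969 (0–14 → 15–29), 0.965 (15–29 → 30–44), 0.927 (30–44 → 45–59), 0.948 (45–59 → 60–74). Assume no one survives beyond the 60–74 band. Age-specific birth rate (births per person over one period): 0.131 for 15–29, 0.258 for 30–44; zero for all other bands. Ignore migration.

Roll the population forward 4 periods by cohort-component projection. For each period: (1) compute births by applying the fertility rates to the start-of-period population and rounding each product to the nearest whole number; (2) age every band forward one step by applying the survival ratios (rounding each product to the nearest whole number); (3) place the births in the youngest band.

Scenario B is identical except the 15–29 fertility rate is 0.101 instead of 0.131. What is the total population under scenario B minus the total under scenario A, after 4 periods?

Numbering the groups 1..5 from youngest to oldest:
After projecting period 1:
Births: 7350 × 0.131 = 963 ; 5950 × 0.258 = 1535 → 2498
Group 2: 2450 × 0.969 = 2374
Group 3: 7350 × 0.965 = 7093
Group 4: 5950 × 0.927 = 5516
Group 5: 6350 × 0.948 = 6020
→ [2498, 2374, 7093, 5516, 6020]
After projecting period 2:
Births: 2374 × 0.131 = 311 ; 7093 × 0.258 = 1830 → 2141
Group 2: 2498 × 0.969 = 2421
Group 3: 2374 × 0.965 = 2291
Group 4: 7093 × 0.927 = 6575
Group 5: 5516 × 0.948 = 5229
→ [2141, 2421, 2291, 6575, 5229]
After projecting period 3:
Births: 2421 × 0.131 = 317 ; 2291 × 0.258 = 591 → 908
Group 2: 2141 × 0.969 = 2075
Group 3: 2421 × 0.965 = 2336
Group 4: 2291 × 0.927 = 2124
Group 5: 6575 × 0.948 = 6233
→ [908, 2075, 2336, 2124, 6233]
After projecting period 4:
Births: 2075 × 0.131 = 272 ; 2336 × 0.258 = 603 → 875
Group 2: 908 × 0.969 = 880
Group 3: 2075 × 0.965 = 2002
Group 4: 2336 × 0.927 = 2165
Group 5: 2124 × 0.948 = 2014
→ [875, 880, 2002, 2165, 2014]
Scenario A total after 4 periods: 7936
Scenario B projection —
After projecting period 1:
Births: 7350 × 0.101 = 742 ; 5950 × 0.258 = 1535 → 2277
Group 2: 2450 × 0.969 = 2374
Group 3: 7350 × 0.965 = 7093
Group 4: 5950 × 0.927 = 5516
Group 5: 6350 × 0.948 = 6020
→ [2277, 2374, 7093, 5516, 6020]
After projecting period 2:
Births: 2374 × 0.101 = 240 ; 7093 × 0.258 = 1830 → 2070
Group 2: 2277 × 0.969 = 2206
Group 3: 2374 × 0.965 = 2291
Group 4: 7093 × 0.927 = 6575
Group 5: 5516 × 0.948 = 5229
→ [2070, 2206, 2291, 6575, 5229]
After projecting period 3:
Births: 2206 × 0.101 = 223 ; 2291 × 0.258 = 591 → 814
Group 2: 2070 × 0.969 = 2006
Group 3: 2206 × 0.965 = 2129
Group 4: 2291 × 0.927 = 2124
Group 5: 6575 × 0.948 = 6233
→ [814, 2006, 2129, 2124, 6233]
After projecting period 4:
Births: 2006 × 0.101 = 203 ; 2129 × 0.258 = 549 → 752
Group 2: 814 × 0.969 = 789
Group 3: 2006 × 0.965 = 1936
Group 4: 2129 × 0.927 = 1974
Group 5: 2124 × 0.948 = 2014
→ [752, 789, 1936, 1974, 2014]
Scenario B total after 4 periods: 7465
Difference B − A = 7465 − 7936 = -471

-471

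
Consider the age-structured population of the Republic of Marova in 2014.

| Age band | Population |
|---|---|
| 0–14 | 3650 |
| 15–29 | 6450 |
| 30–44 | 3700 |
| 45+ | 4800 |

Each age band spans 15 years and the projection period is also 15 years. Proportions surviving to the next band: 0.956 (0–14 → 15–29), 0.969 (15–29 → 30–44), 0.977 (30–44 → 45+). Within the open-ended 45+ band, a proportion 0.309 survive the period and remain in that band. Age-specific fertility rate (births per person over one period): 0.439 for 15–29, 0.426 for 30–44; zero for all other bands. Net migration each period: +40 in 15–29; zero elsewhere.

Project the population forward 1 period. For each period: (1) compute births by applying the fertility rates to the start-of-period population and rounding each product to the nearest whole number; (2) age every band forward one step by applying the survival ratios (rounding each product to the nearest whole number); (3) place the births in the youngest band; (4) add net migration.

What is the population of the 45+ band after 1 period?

Call the bands 1 to 4, youngest first.
After projecting period 1:
Births: 6450 × 0.439 = 2832 ; 3700 × 0.426 = 1576 ⇒ total 4408
Band 2: 3650 × 0.956 = 3489
Band 3: 6450 × 0.969 = 6250
Band 4: 3700 × 0.977 + 4800 × 0.309 = 3615 + 1483 = 5098
Net migration: Band 2 + 40 → 3529
End of period: [4408, 3529, 6250, 5098]

5098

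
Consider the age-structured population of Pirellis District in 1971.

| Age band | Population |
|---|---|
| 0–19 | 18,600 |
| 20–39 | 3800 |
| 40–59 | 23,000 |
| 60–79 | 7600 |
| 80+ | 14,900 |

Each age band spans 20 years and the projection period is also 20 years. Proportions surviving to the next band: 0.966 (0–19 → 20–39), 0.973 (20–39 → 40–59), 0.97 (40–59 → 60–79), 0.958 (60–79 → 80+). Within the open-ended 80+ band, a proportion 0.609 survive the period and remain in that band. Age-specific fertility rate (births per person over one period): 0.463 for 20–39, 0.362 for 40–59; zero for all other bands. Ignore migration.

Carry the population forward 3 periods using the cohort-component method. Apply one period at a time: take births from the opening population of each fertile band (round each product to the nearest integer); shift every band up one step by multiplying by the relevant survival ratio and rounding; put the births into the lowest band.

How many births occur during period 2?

Period 1:
Births: 3800 × 0.463 = 1759, 23000 × 0.362 = 8326 → total 10085
20–39: 18600 × 0.966 = 17968
40–59: 3800 × 0.973 = 3697
60–79: 23000 × 0.97 = 22310
80+: 7600 × 0.958 + 14900 × 0.609 = 7281 + 9074 = 16355
End of period: [10085, 17968, 3697, 22310, 16355]
Period 2:
Births: 17968 × 0.463 = 8319, 3697 × 0.362 = 1338 → total 9657
20–39: 10085 × 0.966 = 9742
40–59: 17968 × 0.973 = 17483
60–79: 3697 × 0.97 = 3586
80+: 22310 × 0.958 + 16355 × 0.609 = 21373 + 9960 = 31333
End of period: [9657, 9742, 17483, 3586, 31333]

9657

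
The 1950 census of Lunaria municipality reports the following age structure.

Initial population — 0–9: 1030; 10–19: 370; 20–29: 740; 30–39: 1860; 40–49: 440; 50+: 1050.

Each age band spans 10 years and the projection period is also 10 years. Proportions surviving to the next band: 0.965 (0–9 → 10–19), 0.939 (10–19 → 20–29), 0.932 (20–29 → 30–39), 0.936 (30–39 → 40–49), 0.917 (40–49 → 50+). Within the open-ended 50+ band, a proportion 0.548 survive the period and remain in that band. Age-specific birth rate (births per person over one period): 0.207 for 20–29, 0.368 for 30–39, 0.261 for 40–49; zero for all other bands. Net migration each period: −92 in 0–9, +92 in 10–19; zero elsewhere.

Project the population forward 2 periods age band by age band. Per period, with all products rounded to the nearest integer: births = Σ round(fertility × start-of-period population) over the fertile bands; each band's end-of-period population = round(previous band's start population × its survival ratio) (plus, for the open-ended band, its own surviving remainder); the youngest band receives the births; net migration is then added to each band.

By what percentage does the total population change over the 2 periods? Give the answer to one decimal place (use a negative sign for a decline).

4.4

Period 1.
Births: 740 × 0.207 = 153, 1860 × 0.368 = 684, 440 × 0.261 = 115 → 952
10–19: 1030 × 0.965 = 994
20–29: 370 × 0.939 = 347
30–39: 740 × 0.932 = 690
40–49: 1860 × 0.936 = 1741
50+: 440 × 0.917 + 1050 × 0.548 = 403 + 575 = 978
Net migration: 0–9 − 92 → 860; 10–19 + 92 → 1086
→ [860, 1086, 347, 690, 1741, 978]
Period 2.
Births: 347 × 0.207 = 72, 690 × 0.368 = 254, 1741 × 0.261 = 454 → 780
10–19: 860 × 0.965 = 830
20–29: 1086 × 0.939 = 1020
30–39: 347 × 0.932 = 323
40–49: 690 × 0.936 = 646
50+: 1741 × 0.917 + 978 × 0.548 = 1596 + 536 = 2132
Net migration: 0–9 − 92 → 688; 10–19 + 92 → 922
→ [688, 922, 1020, 323, 646, 2132]
Total: 5490 → 5731; change = 241; percentage change = 4.4%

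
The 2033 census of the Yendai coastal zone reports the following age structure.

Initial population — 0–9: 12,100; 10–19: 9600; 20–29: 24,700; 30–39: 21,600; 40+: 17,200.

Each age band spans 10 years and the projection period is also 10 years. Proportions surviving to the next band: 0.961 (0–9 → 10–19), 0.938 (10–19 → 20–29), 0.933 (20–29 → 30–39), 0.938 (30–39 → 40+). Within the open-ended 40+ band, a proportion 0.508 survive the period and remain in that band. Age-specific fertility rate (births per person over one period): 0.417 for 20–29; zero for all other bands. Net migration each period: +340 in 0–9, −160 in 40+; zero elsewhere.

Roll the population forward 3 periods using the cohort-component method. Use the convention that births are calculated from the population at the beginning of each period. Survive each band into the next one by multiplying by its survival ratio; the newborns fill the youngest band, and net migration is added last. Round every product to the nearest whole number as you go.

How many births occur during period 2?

After projecting period 1:
Births: 24700 × 0.417 = 10300
10–19: 12100 × 0.961 = 11628
20–29: 9600 × 0.938 = 9005
30–39: 24700 × 0.933 = 23045
40+: 21600 × 0.938 + 17200 × 0.508 = 20261 + 8738 = 28999
Net migration: 0–9 + 340 → 10640; 40+ − 160 → 28839
End of period: [10640, 11628, 9005, 23045, 28839]
After projecting period 2:
Births: 9005 × 0.417 = 3755
10–19: 10640 × 0.961 = 10225
20–29: 11628 × 0.938 = 10907
30–39: 9005 × 0.933 = 8402
40+: 23045 × 0.938 + 28839 × 0.508 = 21616 + 14650 = 36266
Net migration: 0–9 + 340 → 4095; 40+ − 160 → 36106
End of period: [4095, 10225, 10907, 8402, 36106]

3755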